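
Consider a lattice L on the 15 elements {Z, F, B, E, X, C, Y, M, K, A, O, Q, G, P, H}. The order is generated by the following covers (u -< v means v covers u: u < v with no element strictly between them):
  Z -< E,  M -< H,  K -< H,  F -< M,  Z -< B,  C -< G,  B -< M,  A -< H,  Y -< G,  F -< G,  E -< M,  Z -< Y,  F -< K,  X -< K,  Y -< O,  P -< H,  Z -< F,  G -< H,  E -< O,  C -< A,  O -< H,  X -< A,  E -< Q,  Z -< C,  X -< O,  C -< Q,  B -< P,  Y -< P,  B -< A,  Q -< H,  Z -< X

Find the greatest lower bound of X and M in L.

Common lower bounds of {X, M}: Z.
The greatest among these is Z.

Z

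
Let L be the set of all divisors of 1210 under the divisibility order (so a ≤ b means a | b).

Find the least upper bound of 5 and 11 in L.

55

In the divisibility order, the join is the least common multiple: lcm(5, 11) = 55.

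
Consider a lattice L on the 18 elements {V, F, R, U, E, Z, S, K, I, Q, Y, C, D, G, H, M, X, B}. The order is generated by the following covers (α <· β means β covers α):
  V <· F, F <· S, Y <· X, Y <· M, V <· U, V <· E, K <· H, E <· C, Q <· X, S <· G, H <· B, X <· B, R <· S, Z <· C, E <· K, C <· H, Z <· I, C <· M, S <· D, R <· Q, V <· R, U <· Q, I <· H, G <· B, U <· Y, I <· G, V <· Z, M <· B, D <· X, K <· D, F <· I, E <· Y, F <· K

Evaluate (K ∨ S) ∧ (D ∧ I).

K ∨ S = D
D ∧ I = F
D ∧ F = F

F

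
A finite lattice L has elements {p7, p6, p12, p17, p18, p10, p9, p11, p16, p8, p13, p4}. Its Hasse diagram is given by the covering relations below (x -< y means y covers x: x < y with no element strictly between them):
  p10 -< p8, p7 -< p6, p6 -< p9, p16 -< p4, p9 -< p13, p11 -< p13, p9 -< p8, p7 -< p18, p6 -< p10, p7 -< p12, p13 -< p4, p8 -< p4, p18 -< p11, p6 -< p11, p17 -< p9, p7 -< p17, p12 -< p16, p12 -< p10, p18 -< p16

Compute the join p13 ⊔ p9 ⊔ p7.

Common upper bounds of {p13, p9, p7}: p13, p4.
The least among these is p13.

p13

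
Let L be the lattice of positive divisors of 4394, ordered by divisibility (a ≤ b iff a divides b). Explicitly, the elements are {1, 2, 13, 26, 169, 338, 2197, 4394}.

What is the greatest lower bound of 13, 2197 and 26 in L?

13

In the divisibility order, the meet is the greatest common divisor: gcd(13, 2197, 26) = 13.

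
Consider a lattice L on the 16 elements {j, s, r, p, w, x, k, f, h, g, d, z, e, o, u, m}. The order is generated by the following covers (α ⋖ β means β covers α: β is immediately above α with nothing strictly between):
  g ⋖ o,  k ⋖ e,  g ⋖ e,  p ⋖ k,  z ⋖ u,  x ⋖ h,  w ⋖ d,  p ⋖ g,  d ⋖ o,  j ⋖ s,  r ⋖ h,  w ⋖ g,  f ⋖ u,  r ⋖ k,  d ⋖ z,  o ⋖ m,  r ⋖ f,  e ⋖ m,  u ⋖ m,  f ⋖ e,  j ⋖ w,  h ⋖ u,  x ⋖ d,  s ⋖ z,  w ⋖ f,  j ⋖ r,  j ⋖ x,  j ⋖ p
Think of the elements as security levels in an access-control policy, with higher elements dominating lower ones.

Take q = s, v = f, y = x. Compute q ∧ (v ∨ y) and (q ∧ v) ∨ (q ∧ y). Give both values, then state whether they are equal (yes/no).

v ∨ y = u, so q ∧ (v ∨ y) = s ∧ u = s.
q ∧ v = j and q ∧ y = j, so (q ∧ v) ∨ (q ∧ y) = j ∨ j = j.
Equal: no.

s; j; no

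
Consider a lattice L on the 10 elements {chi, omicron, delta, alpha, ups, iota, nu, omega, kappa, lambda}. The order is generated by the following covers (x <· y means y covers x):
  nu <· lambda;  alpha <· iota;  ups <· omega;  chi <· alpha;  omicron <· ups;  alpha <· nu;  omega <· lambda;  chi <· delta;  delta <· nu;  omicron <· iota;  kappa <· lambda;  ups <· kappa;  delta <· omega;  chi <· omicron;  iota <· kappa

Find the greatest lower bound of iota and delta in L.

chi

Common lower bounds of {iota, delta}: chi.
The greatest among these is chi.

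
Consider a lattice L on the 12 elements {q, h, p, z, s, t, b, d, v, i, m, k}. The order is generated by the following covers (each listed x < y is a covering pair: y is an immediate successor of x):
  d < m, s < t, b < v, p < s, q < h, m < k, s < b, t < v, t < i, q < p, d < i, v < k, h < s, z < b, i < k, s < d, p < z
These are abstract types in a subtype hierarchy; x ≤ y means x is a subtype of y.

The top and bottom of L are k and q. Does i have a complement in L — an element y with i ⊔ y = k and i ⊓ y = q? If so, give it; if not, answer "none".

For every candidate y, either i ∨ y ≠ k or i ∧ y ≠ q; no complement exists.

none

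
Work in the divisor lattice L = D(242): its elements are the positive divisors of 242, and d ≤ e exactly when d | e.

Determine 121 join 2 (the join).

242

Common upper bounds of {121, 2}: 242.
The least among these is 242.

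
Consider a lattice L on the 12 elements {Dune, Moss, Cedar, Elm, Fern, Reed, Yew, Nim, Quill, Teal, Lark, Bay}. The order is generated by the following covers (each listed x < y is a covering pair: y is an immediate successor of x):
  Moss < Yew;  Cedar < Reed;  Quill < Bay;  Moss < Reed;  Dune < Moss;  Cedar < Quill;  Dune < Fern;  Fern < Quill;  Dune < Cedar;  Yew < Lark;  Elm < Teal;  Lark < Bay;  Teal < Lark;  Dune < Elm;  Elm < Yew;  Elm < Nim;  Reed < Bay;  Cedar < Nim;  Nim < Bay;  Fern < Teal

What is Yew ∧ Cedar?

Common lower bounds of {Yew, Cedar}: Dune.
The greatest among these is Dune.

Dune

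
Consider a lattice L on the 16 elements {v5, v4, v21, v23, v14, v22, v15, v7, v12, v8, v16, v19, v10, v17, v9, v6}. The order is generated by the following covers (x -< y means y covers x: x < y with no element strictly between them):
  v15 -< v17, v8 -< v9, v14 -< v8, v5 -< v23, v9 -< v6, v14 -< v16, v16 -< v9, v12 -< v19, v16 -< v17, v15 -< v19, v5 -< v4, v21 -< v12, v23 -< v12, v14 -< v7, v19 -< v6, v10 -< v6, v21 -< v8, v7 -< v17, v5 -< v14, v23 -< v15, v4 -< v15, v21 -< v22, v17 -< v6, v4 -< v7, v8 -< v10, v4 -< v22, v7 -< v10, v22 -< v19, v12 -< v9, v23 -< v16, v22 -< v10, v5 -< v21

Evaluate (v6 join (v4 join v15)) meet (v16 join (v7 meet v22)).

v4 ∨ v15 = v15
v6 ∨ v15 = v6
v7 ∧ v22 = v4
v16 ∨ v4 = v17
v6 ∧ v17 = v17

v17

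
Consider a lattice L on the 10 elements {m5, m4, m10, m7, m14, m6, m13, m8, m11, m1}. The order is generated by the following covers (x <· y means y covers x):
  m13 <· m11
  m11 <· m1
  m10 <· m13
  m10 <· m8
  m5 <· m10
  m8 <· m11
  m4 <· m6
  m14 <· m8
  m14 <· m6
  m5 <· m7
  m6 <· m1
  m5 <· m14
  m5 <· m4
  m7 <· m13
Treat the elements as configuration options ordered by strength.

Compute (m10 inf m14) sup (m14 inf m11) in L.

m14

m10 ∧ m14 = m5
m14 ∧ m11 = m14
m5 ∨ m14 = m14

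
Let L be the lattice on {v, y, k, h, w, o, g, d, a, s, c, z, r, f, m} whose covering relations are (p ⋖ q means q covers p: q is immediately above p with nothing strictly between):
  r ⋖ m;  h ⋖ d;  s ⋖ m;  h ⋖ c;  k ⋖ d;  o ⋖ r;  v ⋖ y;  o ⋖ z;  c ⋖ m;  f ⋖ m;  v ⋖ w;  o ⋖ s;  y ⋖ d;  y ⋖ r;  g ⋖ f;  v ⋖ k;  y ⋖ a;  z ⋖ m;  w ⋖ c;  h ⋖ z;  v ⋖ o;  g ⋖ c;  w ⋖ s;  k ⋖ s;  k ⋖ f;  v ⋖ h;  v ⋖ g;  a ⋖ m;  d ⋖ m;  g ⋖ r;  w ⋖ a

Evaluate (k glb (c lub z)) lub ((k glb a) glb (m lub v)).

c ∨ z = m
k ∧ m = k
k ∧ a = v
m ∨ v = m
v ∧ m = v
k ∨ v = k

k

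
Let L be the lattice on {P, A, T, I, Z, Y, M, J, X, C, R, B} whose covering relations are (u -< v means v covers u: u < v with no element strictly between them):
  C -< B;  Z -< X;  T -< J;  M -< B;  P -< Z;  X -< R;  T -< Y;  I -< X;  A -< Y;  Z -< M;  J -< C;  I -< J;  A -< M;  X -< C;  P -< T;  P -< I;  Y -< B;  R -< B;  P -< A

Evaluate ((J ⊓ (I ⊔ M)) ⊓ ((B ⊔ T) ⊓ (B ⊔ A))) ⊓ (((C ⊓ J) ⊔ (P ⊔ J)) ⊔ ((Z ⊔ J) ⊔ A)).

J

I ∨ M = B
J ∧ B = J
B ∨ T = B
B ∨ A = B
B ∧ B = B
J ∧ B = J
C ∧ J = J
P ∨ J = J
J ∨ J = J
Z ∨ J = C
C ∨ A = B
J ∨ B = B
J ∧ B = J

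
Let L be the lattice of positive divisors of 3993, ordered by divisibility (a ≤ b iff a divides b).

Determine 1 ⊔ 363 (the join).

363

In the divisibility order, the join is the least common multiple: lcm(1, 363) = 363.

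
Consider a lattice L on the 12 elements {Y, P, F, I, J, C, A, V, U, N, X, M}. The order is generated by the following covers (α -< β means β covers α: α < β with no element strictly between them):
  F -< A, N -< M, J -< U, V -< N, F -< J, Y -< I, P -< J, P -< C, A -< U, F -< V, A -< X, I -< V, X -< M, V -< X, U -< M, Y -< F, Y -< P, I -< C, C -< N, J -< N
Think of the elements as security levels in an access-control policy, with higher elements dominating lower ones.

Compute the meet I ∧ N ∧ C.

Common lower bounds of {I, N, C}: I, Y.
The greatest among these is I.

I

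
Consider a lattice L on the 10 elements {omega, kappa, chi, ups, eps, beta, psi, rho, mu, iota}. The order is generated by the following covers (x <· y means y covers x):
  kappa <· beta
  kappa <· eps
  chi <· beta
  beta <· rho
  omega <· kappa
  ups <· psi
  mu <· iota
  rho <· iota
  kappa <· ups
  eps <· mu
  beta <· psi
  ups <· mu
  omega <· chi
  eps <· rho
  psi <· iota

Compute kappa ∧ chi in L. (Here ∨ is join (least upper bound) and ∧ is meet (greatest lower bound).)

omega

kappa ∧ chi = omega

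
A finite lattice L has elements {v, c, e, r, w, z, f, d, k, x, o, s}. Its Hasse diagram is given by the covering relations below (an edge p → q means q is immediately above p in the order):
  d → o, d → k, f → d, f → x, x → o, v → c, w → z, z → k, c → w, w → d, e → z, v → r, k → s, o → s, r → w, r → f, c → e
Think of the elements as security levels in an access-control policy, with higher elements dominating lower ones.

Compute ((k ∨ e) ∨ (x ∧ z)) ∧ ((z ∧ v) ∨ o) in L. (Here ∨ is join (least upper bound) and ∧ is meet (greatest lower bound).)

k ∨ e = k
x ∧ z = r
k ∨ r = k
z ∧ v = v
v ∨ o = o
k ∧ o = d

d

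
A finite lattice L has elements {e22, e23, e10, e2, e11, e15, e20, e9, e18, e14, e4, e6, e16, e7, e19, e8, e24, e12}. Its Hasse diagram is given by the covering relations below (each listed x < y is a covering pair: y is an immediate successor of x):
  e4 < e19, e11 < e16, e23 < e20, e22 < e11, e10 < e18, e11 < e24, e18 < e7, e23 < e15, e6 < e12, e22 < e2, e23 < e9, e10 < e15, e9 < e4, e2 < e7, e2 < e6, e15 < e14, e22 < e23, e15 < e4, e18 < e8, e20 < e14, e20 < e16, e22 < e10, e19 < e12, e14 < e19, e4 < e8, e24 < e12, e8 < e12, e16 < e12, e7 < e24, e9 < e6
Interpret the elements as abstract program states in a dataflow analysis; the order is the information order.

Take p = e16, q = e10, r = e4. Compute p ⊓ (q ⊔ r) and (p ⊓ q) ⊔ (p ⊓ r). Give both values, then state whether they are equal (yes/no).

q ⊔ r = e4, so p ⊓ (q ⊔ r) = e16 ⊓ e4 = e23.
p ⊓ q = e22 and p ⊓ r = e23, so (p ⊓ q) ⊔ (p ⊓ r) = e22 ⊔ e23 = e23.
Equal: yes.

e23; e23; yes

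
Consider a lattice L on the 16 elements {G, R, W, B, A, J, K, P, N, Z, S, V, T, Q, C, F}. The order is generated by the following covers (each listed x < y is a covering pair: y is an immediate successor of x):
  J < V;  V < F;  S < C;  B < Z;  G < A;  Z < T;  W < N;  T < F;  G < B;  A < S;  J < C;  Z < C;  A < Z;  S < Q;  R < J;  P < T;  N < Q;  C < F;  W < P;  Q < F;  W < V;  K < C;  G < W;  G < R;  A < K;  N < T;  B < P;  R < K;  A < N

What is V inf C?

J

Common lower bounds of {V, C}: G, J, R.
The greatest among these is J.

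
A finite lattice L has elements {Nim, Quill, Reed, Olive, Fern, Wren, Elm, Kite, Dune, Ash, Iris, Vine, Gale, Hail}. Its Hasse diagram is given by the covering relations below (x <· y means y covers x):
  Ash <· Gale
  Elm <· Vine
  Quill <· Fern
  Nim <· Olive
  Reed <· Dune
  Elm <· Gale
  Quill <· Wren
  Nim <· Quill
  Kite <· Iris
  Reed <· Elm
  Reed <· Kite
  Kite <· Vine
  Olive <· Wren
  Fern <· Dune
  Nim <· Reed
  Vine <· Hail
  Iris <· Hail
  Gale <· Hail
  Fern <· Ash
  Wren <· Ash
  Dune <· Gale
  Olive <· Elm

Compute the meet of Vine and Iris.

Kite

Common lower bounds of {Vine, Iris}: Kite, Nim, Reed.
The greatest among these is Kite.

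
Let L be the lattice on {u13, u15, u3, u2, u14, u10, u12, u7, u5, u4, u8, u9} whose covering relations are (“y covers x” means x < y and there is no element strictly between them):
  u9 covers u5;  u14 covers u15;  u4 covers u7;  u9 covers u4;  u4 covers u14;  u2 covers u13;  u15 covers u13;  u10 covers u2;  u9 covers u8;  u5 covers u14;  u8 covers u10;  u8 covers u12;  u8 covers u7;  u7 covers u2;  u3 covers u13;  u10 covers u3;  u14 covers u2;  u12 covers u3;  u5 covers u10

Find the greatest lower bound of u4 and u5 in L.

u14

Common lower bounds of {u4, u5}: u13, u14, u15, u2.
The greatest among these is u14.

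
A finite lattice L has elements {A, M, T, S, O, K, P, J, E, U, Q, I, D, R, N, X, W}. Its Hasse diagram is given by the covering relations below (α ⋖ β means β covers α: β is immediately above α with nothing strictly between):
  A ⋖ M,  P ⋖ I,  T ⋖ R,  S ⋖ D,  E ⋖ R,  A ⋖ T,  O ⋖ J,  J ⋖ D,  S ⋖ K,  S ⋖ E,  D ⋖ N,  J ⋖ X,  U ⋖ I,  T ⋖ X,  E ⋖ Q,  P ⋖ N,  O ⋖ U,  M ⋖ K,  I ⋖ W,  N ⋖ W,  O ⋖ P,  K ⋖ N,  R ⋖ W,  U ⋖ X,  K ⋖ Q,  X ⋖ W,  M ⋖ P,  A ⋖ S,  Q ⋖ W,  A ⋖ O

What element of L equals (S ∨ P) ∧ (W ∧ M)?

S ∨ P = N
W ∧ M = M
N ∧ M = M

M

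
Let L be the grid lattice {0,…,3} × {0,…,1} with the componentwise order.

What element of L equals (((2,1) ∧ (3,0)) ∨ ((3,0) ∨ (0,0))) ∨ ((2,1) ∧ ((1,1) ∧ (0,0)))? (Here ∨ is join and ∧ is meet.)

(3,0)

(2,1) ∧ (3,0) = (2,0)
(3,0) ∨ (0,0) = (3,0)
(2,0) ∨ (3,0) = (3,0)
(1,1) ∧ (0,0) = (0,0)
(2,1) ∧ (0,0) = (0,0)
(3,0) ∨ (0,0) = (3,0)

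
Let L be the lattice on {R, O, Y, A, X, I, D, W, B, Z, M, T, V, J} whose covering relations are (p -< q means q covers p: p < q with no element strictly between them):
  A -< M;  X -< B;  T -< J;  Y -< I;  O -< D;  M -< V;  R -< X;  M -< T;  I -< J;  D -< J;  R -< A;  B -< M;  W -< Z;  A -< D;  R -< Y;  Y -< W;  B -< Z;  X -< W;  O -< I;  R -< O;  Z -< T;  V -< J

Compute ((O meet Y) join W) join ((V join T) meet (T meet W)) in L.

O ∧ Y = R
R ∨ W = W
V ∨ T = J
T ∧ W = W
J ∧ W = W
W ∨ W = W

W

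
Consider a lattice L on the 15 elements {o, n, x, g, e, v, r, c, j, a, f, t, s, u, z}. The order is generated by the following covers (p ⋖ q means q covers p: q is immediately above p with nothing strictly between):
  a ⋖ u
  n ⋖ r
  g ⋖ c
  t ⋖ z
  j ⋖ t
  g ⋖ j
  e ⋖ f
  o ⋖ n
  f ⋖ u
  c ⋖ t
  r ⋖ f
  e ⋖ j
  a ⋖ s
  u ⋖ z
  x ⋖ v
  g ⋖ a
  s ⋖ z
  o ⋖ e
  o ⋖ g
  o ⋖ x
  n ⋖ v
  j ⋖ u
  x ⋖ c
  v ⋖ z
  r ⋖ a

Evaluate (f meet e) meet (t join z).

f ∧ e = e
t ∨ z = z
e ∧ z = e

e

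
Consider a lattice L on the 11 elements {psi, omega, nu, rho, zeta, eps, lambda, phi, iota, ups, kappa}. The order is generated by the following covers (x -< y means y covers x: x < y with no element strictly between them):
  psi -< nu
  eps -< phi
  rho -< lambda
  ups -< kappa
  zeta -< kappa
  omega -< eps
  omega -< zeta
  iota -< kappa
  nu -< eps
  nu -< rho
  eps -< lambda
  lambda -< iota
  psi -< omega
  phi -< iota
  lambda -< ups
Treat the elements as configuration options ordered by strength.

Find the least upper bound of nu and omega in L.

Common upper bounds of {nu, omega}: eps, iota, kappa, lambda, phi, ups.
The least among these is eps.

eps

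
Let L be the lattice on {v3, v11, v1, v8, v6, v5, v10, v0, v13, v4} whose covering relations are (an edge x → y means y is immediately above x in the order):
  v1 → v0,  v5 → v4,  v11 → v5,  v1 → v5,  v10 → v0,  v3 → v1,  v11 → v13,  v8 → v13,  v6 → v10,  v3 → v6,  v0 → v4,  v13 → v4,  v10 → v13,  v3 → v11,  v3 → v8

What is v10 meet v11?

Common lower bounds of {v10, v11}: v3.
The greatest among these is v3.

v3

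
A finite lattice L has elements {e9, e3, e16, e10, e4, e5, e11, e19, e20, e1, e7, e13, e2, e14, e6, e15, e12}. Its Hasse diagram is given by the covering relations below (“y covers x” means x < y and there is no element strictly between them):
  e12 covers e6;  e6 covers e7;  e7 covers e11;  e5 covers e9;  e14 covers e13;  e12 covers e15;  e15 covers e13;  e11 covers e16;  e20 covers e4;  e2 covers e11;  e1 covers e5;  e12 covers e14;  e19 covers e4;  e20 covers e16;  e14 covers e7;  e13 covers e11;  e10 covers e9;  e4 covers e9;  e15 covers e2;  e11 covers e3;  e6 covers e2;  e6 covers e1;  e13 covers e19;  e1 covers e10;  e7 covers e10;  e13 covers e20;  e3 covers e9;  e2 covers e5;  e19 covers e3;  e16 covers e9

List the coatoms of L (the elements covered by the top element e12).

e14, e15, e6

The coatoms are exactly the elements covered by e12: e14, e15, e6.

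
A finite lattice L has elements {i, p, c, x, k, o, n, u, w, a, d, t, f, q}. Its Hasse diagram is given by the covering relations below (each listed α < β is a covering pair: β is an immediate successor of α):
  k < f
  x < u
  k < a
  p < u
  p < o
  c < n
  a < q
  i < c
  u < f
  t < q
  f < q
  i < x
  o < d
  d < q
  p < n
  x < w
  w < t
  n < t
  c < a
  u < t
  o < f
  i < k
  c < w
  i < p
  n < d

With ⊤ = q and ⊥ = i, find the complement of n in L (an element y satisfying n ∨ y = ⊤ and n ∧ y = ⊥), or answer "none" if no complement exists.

Need y with n ∨ y = q and n ∧ y = i.
Checking each element gives: k.

k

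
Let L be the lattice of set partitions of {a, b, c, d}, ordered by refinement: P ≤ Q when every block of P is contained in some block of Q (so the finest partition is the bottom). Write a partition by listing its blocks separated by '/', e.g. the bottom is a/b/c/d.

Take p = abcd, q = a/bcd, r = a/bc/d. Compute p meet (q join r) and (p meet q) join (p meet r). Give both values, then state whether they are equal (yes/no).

q join r = a/bcd, so p meet (q join r) = abcd meet a/bcd = a/bcd.
p meet q = a/bcd and p meet r = a/bc/d, so (p meet q) join (p meet r) = a/bcd join a/bc/d = a/bcd.
Equal: yes.

a/bcd; a/bcd; yes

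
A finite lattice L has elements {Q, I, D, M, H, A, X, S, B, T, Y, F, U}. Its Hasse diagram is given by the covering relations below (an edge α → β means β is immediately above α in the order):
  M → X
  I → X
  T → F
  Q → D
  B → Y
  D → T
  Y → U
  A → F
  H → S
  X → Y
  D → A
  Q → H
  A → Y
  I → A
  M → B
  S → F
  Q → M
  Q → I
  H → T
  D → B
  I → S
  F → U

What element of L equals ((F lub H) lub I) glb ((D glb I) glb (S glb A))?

Q

F ∨ H = F
F ∨ I = F
D ∧ I = Q
S ∧ A = I
Q ∧ I = Q
F ∧ Q = Q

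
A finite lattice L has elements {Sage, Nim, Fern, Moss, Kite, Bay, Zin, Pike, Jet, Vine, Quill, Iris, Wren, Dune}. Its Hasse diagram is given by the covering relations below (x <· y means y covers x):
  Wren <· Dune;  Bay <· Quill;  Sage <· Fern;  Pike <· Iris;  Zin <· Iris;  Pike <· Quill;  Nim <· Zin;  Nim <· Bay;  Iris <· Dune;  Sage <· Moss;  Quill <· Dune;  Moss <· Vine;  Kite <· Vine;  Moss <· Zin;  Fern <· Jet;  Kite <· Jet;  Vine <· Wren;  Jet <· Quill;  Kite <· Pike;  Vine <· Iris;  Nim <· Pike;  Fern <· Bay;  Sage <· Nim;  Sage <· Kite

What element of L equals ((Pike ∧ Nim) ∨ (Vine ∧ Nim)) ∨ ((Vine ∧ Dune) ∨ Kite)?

Iris

Pike ∧ Nim = Nim
Vine ∧ Nim = Sage
Nim ∨ Sage = Nim
Vine ∧ Dune = Vine
Vine ∨ Kite = Vine
Nim ∨ Vine = Iris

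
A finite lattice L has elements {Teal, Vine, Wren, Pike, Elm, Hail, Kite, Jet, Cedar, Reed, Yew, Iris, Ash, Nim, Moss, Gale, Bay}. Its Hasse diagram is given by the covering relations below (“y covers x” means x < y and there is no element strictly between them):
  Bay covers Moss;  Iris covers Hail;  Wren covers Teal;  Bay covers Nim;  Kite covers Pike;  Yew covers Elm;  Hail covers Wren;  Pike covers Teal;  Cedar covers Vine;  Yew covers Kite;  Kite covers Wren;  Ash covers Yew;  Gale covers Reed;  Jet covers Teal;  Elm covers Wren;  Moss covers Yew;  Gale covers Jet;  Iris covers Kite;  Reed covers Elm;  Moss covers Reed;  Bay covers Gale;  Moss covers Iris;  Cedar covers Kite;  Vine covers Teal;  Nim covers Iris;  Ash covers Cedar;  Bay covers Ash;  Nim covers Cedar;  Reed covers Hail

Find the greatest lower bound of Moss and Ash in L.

Common lower bounds of {Moss, Ash}: Elm, Kite, Pike, Teal, Wren, Yew.
The greatest among these is Yew.

Yew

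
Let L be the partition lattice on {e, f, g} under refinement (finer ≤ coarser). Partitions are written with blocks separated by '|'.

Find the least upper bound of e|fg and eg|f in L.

efg

Common upper bounds of {e|fg, eg|f}: efg.
The least among these is efg.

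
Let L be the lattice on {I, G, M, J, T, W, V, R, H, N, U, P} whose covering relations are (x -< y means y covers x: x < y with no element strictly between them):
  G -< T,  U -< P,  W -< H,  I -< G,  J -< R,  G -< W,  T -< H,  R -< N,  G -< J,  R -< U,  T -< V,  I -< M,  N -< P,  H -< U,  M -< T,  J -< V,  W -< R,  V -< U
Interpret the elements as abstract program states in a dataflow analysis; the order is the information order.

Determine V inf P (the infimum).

Common lower bounds of {V, P}: G, I, J, M, T, V.
The greatest among these is V.

V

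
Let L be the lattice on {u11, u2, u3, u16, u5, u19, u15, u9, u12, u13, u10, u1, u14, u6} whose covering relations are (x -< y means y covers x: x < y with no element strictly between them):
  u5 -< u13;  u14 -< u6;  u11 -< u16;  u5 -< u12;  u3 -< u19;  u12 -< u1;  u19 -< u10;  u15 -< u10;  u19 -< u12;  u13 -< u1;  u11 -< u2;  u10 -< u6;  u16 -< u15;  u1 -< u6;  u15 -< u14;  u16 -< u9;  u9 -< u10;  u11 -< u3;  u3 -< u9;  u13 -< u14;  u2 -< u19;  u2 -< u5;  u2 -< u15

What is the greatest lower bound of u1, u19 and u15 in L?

Common lower bounds of {u1, u19, u15}: u11, u2.
The greatest among these is u2.

u2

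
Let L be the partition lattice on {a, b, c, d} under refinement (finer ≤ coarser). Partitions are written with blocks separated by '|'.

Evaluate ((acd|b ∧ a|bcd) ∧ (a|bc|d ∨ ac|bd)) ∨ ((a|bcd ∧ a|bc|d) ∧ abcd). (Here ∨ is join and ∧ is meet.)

acd|b ∧ a|bcd = a|b|cd
a|bc|d ∨ ac|bd = abcd
a|b|cd ∧ abcd = a|b|cd
a|bcd ∧ a|bc|d = a|bc|d
a|bc|d ∧ abcd = a|bc|d
a|b|cd ∨ a|bc|d = a|bcd

a|bcd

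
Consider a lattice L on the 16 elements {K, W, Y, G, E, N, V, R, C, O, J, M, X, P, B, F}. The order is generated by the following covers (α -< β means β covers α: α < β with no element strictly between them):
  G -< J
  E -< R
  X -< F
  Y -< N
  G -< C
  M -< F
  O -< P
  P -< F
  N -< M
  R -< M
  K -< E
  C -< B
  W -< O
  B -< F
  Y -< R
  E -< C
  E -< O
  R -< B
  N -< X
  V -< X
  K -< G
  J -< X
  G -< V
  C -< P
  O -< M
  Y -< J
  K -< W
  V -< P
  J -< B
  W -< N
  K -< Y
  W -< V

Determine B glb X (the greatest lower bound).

J

Common lower bounds of {B, X}: G, J, K, Y.
The greatest among these is J.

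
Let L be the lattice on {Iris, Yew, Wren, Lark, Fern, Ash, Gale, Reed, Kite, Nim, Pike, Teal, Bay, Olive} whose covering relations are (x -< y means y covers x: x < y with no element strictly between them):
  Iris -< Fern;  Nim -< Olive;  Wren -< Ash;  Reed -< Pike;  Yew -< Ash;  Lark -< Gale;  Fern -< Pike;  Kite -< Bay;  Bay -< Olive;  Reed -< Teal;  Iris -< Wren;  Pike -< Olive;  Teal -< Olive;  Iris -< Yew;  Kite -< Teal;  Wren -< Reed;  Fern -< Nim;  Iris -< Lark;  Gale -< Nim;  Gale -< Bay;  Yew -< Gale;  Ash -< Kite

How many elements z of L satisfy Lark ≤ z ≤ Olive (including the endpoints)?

The interval [Lark, Olive] = {Bay, Gale, Lark, Nim, Olive}, which has 5 elements.

5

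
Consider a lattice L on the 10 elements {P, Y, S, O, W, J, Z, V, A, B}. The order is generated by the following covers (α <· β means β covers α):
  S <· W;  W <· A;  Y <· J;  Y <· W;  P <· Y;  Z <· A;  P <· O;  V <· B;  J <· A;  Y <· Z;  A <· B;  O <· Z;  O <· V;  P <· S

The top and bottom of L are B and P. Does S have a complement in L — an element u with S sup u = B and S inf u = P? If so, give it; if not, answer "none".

V

Need u with S ∨ u = B and S ∧ u = P.
Checking each element gives: V.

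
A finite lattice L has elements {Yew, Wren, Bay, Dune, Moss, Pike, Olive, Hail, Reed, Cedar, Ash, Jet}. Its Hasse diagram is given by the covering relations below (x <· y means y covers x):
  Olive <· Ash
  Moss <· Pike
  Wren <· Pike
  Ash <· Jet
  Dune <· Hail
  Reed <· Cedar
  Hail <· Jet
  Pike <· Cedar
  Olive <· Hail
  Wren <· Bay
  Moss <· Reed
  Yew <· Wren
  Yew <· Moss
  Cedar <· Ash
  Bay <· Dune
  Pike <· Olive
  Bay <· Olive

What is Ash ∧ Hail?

Common lower bounds of {Ash, Hail}: Bay, Moss, Olive, Pike, Wren, Yew.
The greatest among these is Olive.

Olive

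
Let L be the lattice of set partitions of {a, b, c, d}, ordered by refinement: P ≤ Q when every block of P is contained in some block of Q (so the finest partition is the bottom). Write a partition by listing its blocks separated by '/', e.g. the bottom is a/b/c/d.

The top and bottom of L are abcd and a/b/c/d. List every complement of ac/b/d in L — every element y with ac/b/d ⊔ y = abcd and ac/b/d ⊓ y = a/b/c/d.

a/bcd, ab/cd, abd/c, ad/bc

Need y with ac/b/d ∨ y = abcd and ac/b/d ∧ y = a/b/c/d.
Checking each element gives: a/bcd, ab/cd, abd/c, ad/bc.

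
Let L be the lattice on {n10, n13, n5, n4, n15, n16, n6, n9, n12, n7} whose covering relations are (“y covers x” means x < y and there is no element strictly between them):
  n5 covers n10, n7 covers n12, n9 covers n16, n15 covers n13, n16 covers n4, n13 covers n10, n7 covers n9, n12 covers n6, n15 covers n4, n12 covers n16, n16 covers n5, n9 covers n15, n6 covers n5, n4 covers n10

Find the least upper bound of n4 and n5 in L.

Common upper bounds of {n4, n5}: n12, n16, n7, n9.
The least among these is n16.

n16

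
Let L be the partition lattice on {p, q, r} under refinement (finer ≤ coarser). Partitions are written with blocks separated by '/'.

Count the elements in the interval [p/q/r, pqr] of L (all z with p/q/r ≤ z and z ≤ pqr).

5

The interval [p/q/r, pqr] = {p/q/r, p/qr, pq/r, pqr, pr/q}, which has 5 elements.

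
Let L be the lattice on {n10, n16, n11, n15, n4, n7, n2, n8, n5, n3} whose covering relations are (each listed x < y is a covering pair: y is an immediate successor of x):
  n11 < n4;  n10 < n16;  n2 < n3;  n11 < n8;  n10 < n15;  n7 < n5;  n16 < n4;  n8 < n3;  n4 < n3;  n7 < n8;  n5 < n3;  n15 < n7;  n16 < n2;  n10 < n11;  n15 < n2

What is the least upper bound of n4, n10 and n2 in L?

Common upper bounds of {n4, n10, n2}: n3.
The least among these is n3.

n3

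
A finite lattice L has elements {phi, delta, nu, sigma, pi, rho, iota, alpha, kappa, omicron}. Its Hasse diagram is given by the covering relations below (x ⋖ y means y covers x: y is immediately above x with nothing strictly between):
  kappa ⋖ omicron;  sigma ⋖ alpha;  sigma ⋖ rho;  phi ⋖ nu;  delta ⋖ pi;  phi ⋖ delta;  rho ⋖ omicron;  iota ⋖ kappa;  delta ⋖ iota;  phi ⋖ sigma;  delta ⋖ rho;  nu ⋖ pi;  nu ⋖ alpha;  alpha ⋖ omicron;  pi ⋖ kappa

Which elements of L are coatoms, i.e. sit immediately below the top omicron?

The coatoms are exactly the elements covered by omicron: alpha, kappa, rho.

alpha, kappa, rho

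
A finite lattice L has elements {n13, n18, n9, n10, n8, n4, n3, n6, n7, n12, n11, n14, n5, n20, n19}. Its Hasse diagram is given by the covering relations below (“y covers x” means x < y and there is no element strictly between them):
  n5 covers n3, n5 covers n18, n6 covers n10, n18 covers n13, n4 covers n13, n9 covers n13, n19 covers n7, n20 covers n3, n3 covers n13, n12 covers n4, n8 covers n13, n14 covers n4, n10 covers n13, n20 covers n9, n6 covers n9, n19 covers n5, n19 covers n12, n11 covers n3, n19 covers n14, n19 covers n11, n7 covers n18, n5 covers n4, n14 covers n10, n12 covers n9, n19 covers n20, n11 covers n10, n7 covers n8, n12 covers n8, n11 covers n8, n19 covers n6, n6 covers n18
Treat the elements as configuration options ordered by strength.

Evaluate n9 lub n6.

n9 ∨ n6 = n6

n6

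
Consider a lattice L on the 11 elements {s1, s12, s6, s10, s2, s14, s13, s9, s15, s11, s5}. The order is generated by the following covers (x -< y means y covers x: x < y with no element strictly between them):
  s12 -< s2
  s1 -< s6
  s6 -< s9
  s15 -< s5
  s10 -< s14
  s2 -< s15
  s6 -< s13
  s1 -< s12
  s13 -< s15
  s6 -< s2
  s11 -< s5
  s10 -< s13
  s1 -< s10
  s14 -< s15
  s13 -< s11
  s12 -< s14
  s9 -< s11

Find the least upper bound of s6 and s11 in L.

Common upper bounds of {s6, s11}: s11, s5.
The least among these is s11.

s11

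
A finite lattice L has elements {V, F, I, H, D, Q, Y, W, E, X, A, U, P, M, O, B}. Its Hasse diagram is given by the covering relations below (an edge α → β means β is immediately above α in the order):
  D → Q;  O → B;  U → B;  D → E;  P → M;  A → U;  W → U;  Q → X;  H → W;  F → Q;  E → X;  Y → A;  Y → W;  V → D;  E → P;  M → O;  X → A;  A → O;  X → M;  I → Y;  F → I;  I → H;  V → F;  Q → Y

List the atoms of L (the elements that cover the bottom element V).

D, F

The atoms are exactly the elements that cover V: D, F.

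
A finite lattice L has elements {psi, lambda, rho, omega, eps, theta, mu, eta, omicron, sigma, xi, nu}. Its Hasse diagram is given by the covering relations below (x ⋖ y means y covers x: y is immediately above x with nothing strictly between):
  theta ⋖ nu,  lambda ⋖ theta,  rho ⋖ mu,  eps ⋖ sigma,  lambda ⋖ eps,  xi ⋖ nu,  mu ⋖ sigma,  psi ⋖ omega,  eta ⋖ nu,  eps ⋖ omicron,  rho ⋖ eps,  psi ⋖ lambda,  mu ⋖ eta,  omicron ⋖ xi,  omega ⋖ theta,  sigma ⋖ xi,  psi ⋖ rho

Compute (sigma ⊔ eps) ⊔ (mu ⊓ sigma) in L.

sigma ∨ eps = sigma
mu ∧ sigma = mu
sigma ∨ mu = sigma

sigma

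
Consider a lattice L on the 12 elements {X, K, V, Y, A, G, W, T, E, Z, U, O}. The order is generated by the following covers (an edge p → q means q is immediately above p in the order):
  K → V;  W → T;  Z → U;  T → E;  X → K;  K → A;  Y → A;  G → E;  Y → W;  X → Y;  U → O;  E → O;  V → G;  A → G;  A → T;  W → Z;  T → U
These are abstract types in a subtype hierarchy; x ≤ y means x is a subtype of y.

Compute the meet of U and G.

A

Common lower bounds of {U, G}: A, K, X, Y.
The greatest among these is A.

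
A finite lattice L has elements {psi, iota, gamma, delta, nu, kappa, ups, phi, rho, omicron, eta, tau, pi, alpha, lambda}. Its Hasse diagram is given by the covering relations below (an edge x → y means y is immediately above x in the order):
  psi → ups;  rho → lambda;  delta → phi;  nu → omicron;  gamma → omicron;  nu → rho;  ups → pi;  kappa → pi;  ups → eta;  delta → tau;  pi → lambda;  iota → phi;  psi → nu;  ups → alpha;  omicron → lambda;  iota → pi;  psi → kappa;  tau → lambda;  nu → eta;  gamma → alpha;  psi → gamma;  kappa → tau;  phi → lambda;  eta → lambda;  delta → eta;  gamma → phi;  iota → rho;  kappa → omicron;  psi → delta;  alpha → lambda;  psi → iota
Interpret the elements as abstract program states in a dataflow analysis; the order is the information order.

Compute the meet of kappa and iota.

psi

Common lower bounds of {kappa, iota}: psi.
The greatest among these is psi.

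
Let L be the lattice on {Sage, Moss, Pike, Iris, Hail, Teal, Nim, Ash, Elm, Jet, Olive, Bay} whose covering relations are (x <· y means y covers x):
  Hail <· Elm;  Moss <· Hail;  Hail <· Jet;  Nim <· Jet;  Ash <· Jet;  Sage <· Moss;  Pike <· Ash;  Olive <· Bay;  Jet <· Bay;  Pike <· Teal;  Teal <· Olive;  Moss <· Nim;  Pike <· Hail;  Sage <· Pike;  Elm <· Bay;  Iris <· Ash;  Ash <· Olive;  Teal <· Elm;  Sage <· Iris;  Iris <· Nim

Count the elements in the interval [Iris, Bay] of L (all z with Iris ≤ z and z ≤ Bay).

6

The interval [Iris, Bay] = {Ash, Bay, Iris, Jet, Nim, Olive}, which has 6 elements.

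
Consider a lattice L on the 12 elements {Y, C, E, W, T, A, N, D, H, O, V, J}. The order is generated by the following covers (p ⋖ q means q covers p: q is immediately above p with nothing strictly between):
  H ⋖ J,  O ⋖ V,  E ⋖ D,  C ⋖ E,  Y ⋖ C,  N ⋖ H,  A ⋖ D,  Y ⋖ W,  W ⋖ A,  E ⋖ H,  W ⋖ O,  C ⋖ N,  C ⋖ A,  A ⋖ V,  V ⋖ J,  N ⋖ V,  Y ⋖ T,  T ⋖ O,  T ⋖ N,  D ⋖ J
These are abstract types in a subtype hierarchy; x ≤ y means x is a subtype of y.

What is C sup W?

Common upper bounds of {C, W}: A, D, J, V.
The least among these is A.

A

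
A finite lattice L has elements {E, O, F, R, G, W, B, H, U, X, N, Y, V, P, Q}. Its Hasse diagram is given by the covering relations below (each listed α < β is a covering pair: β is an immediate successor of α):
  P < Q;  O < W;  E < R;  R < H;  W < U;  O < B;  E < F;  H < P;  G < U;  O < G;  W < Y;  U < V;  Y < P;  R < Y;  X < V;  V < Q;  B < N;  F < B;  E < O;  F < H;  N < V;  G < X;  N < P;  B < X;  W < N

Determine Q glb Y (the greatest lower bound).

Common lower bounds of {Q, Y}: E, O, R, W, Y.
The greatest among these is Y.

Y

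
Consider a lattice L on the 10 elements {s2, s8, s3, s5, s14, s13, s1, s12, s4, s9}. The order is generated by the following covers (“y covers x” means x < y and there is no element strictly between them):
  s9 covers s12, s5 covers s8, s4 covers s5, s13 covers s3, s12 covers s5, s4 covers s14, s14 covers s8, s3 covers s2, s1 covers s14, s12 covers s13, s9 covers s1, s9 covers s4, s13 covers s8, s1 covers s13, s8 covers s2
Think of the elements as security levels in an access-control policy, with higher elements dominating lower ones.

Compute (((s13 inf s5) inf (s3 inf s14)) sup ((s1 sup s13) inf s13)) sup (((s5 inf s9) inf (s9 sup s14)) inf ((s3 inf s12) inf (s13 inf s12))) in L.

s13 ∧ s5 = s8
s3 ∧ s14 = s2
s8 ∧ s2 = s2
s1 ∨ s13 = s1
s1 ∧ s13 = s13
s2 ∨ s13 = s13
s5 ∧ s9 = s5
s9 ∨ s14 = s9
s5 ∧ s9 = s5
s3 ∧ s12 = s3
s13 ∧ s12 = s13
s3 ∧ s13 = s3
s5 ∧ s3 = s2
s13 ∨ s2 = s13

s13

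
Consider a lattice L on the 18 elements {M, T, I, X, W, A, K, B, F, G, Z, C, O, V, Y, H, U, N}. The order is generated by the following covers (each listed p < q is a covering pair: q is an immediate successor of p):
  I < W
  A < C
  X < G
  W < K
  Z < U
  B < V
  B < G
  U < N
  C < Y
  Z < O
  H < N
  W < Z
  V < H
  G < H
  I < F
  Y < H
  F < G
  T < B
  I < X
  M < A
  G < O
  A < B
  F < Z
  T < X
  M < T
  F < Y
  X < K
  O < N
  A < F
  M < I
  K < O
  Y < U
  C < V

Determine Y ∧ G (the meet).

Common lower bounds of {Y, G}: A, F, I, M.
The greatest among these is F.

F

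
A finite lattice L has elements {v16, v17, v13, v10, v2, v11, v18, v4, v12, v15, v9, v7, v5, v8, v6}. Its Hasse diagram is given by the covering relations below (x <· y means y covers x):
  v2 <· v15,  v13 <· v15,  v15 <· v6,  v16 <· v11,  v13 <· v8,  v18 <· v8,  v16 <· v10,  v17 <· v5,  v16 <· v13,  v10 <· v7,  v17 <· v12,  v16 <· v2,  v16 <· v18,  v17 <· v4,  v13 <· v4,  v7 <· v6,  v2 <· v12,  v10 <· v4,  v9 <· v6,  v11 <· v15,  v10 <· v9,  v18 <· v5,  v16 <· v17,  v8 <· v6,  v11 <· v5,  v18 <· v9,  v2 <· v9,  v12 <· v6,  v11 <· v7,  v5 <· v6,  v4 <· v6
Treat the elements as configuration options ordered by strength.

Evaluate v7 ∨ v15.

v7 ∨ v15 = v6

v6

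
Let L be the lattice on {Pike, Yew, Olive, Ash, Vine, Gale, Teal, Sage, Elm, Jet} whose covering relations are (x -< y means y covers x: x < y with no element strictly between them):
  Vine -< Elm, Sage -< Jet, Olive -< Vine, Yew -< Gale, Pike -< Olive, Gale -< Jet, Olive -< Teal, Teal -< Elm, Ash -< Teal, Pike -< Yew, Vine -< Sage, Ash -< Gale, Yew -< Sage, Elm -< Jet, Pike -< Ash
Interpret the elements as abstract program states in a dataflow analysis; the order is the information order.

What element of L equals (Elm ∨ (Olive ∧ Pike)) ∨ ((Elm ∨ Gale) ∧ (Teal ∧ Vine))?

Elm

Olive ∧ Pike = Pike
Elm ∨ Pike = Elm
Elm ∨ Gale = Jet
Teal ∧ Vine = Olive
Jet ∧ Olive = Olive
Elm ∨ Olive = Elm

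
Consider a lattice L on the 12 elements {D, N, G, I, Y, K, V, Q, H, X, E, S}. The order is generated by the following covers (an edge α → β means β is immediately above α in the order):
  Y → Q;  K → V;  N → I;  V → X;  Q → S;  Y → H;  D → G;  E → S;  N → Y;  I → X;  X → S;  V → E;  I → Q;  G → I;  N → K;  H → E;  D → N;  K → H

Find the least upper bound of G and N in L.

I

Common upper bounds of {G, N}: I, Q, S, X.
The least among these is I.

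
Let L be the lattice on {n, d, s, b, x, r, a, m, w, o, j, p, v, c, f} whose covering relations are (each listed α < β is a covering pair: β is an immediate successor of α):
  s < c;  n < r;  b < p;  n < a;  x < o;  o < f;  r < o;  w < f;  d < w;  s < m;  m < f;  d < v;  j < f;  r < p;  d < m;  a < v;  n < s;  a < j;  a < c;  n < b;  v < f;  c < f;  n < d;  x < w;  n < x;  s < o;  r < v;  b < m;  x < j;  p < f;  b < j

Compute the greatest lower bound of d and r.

n

Common lower bounds of {d, r}: n.
The greatest among these is n.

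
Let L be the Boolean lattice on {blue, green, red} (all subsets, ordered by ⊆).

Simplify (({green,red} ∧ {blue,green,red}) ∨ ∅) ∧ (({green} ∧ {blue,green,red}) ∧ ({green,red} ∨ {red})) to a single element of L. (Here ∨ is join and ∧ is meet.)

{green}

{green,red} ∧ {blue,green,red} = {green,red}
{green,red} ∨ ∅ = {green,red}
{green} ∧ {blue,green,red} = {green}
{green,red} ∨ {red} = {green,red}
{green} ∧ {green,red} = {green}
{green,red} ∧ {green} = {green}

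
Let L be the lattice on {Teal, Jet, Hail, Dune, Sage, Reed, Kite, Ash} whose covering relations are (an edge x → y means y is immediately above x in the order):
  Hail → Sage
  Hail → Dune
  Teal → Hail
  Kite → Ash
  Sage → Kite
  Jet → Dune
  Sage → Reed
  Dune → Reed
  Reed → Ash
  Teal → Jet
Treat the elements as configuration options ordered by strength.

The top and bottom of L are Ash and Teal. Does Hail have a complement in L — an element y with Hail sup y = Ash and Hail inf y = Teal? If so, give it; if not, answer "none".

none

For every candidate y, either Hail ∨ y ≠ Ash or Hail ∧ y ≠ Teal; no complement exists.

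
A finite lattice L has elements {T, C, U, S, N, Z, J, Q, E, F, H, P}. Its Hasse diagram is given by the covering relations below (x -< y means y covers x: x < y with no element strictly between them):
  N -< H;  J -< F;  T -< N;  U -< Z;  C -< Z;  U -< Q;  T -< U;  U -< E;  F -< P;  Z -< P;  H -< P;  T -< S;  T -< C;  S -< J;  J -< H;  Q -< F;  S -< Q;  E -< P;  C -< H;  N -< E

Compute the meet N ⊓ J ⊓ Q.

Common lower bounds of {N, J, Q}: T.
The greatest among these is T.

T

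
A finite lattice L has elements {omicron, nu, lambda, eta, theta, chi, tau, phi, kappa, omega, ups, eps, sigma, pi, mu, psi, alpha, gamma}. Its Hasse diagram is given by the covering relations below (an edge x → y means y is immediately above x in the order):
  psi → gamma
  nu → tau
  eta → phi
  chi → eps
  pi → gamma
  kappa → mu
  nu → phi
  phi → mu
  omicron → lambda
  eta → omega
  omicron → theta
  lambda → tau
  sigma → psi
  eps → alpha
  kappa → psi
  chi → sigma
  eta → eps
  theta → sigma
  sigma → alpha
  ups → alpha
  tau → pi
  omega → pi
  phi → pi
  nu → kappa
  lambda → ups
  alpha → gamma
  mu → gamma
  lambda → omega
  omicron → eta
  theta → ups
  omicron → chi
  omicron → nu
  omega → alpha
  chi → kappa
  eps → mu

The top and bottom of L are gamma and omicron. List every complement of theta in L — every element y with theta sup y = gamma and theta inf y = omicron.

mu, phi, pi, tau

Need y with theta ∨ y = gamma and theta ∧ y = omicron.
Checking each element gives: mu, phi, pi, tau.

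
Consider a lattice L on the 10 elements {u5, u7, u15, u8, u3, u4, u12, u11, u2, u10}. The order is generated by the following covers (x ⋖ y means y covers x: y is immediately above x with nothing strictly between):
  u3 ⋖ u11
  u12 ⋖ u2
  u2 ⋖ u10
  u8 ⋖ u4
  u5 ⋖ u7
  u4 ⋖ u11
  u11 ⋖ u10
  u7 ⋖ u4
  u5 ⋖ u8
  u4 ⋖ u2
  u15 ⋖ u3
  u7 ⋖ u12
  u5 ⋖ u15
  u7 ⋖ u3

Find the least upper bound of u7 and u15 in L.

u3

Common upper bounds of {u7, u15}: u10, u11, u3.
The least among these is u3.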